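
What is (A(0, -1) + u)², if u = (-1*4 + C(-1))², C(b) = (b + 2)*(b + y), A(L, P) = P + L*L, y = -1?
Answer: 1225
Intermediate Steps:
A(L, P) = P + L²
C(b) = (-1 + b)*(2 + b) (C(b) = (b + 2)*(b - 1) = (2 + b)*(-1 + b) = (-1 + b)*(2 + b))
u = 36 (u = (-1*4 + (-2 - 1 + (-1)²))² = (-4 + (-2 - 1 + 1))² = (-4 - 2)² = (-6)² = 36)
(A(0, -1) + u)² = ((-1 + 0²) + 36)² = ((-1 + 0) + 36)² = (-1 + 36)² = 35² = 1225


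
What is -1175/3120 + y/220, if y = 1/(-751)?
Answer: -9706831/25774320 ≈ -0.37661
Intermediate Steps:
y = -1/751 ≈ -0.0013316
-1175/3120 + y/220 = -1175/3120 - 1/751/220 = -1175*1/3120 - 1/751*1/220 = -235/624 - 1/165220 = -9706831/25774320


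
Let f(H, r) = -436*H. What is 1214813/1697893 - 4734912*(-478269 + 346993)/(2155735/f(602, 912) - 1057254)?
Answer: -277006536353436842897653/471168240818998339 ≈ -5.8791e+5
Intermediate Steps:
1214813/1697893 - 4734912*(-478269 + 346993)/(2155735/f(602, 912) - 1057254) = 1214813/1697893 - 4734912*(-478269 + 346993)/(2155735/((-436*602)) - 1057254) = 1214813*(1/1697893) - 4734912*(-131276/(2155735/(-262472) - 1057254)) = 1214813/1697893 - 4734912*(-131276/(2155735*(-1/262472) - 1057254)) = 1214813/1697893 - 4734912*(-131276/(-2155735/262472 - 1057254)) = 1214813/1697893 - 4734912/((-277501727623/262472*(-1/131276))) = 1214813/1697893 - 4734912/277501727623/34456274272 = 1214813/1697893 - 4734912*34456274272/277501727623 = 1214813/1697893 - 163147426525784064/277501727623 = -277006536353436842897653/471168240818998339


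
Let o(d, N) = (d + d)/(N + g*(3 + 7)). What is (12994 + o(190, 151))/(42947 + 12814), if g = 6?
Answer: 914038/3921857 ≈ 0.23306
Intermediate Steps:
o(d, N) = 2*d/(60 + N) (o(d, N) = (d + d)/(N + 6*(3 + 7)) = (2*d)/(N + 6*10) = (2*d)/(N + 60) = (2*d)/(60 + N) = 2*d/(60 + N))
(12994 + o(190, 151))/(42947 + 12814) = (12994 + 2*190/(60 + 151))/(42947 + 12814) = (12994 + 2*190/211)/55761 = (12994 + 2*190*(1/211))*(1/55761) = (12994 + 380/211)*(1/55761) = (2742114/211)*(1/55761) = 914038/3921857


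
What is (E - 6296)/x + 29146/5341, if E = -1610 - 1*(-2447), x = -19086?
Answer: 585437075/101938326 ≈ 5.7430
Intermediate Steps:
E = 837 (E = -1610 + 2447 = 837)
(E - 6296)/x + 29146/5341 = (837 - 6296)/(-19086) + 29146/5341 = -5459*(-1/19086) + 29146*(1/5341) = 5459/19086 + 29146/5341 = 585437075/101938326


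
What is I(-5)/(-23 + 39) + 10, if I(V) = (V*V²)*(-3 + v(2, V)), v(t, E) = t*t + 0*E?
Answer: 35/16 ≈ 2.1875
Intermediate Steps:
v(t, E) = t² (v(t, E) = t² + 0 = t²)
I(V) = V³ (I(V) = (V*V²)*(-3 + 2²) = V³*(-3 + 4) = V³*1 = V³)
I(-5)/(-23 + 39) + 10 = (-5)³/(-23 + 39) + 10 = -125/16 + 10 = 35/16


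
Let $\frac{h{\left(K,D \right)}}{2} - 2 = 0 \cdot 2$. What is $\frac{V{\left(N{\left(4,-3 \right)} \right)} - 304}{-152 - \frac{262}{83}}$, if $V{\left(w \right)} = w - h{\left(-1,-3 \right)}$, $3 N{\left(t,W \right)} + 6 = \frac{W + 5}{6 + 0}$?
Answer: $\frac{231487}{115902} \approx 1.9973$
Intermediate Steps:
$N{\left(t,W \right)} = - \frac{31}{18} + \frac{W}{18}$ ($N{\left(t,W \right)} = -2 + \frac{\left(W + 5\right) \frac{1}{6 + 0}}{3} = -2 + \frac{\left(5 + W\right) \frac{1}{6}}{3} = -2 + \frac{\frac{5}{6} + \frac{W}{6}}{3} = -2 + \left(\frac{5}{18} + \frac{W}{18}\right) = - \frac{31}{18} + \frac{W}{18}$)
$h{\left(K,D \right)} = 4$ ($h{\left(K,D \right)} = 4 + 2 \cdot 0 \cdot 2 = 4 + 2 \cdot 0 = 4 + 0 = 4$)
$V{\left(w \right)} = -4 + w$ ($V{\left(w \right)} = w - 4 = -4 + w$)
$\frac{V{\left(N{\left(4,-3 \right)} \right)} - 304}{-152 - \frac{262}{83}} = \frac{\left(-4 + \left(- \frac{31}{18} + \frac{1}{18} \left(-3\right)\right)\right) - 304}{-152 - \frac{262}{83}} = \frac{\left(-4 - \frac{17}{9}\right) - 304}{-152 - \frac{262}{83}} = \frac{- \frac{53}{9} - 304}{- \frac{12878}{83}} = \left(- \frac{2789}{9}\right) \left(- \frac{83}{12878}\right) = \frac{231487}{115902}$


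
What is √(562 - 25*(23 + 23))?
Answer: 14*I*√3 ≈ 24.249*I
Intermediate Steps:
√(562 - 25*(23 + 23)) = √(562 - 25*46) = √(562 - 1150) = √(-588) = 14*I*√3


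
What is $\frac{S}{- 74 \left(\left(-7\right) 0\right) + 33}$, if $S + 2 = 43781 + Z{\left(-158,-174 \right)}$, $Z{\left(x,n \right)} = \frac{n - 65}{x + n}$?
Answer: $\frac{14534867}{10956} \approx 1326.7$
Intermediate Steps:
$Z{\left(x,n \right)} = \frac{-65 + n}{n + x}$
$S = \frac{14534867}{332}$ ($S = -2 + \left(43781 + \frac{-65 - 174}{-174 - 158}\right) = -2 + \left(43781 + \frac{1}{-332} \left(-239\right)\right) = -2 + \left(43781 - - \frac{239}{332}\right) = -2 + \left(43781 + \frac{239}{332}\right) = -2 + \frac{14535531}{332} = \frac{14534867}{332} \approx 43780.0$)
$\frac{S}{- 74 \left(\left(-7\right) 0\right) + 33} = \frac{14534867}{332 \left(- 74 \left(\left(-7\right) 0\right) + 33\right)} = \frac{14534867}{332 \left(\left(-74\right) 0 + 33\right)} = \frac{14534867}{332 \left(0 + 33\right)} = \frac{14534867}{332 \cdot 33} = \frac{14534867}{332} \cdot \frac{1}{33} = \frac{14534867}{10956}$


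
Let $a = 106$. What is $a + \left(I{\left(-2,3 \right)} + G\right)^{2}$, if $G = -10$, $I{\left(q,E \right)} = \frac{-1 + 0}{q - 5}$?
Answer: $\frac{9955}{49} \approx 203.16$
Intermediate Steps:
$I{\left(q,E \right)} = - \frac{1}{-5 + q}$
$a + \left(I{\left(-2,3 \right)} + G\right)^{2} = 106 + \left(- \frac{1}{-5 - 2} - 10\right)^{2} = 106 + \left(- \frac{1}{-7} - 10\right)^{2} = 106 + \left(\left(-1\right) \left(- \frac{1}{7}\right) - 10\right)^{2} = 106 + \left(\frac{1}{7} - 10\right)^{2} = 106 + \left(- \frac{69}{7}\right)^{2} = 106 + \frac{4761}{49} = \frac{9955}{49}$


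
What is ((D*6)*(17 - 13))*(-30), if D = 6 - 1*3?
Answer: -2160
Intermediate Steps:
D = 3 (D = 6 - 3 = 3)
((D*6)*(17 - 13))*(-30) = ((3*6)*(17 - 13))*(-30) = (18*4)*(-30) = 72*(-30) = -2160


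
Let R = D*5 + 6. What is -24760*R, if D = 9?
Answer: -1262760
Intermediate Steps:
R = 51 (R = 9*5 + 6 = 45 + 6 = 51)
-24760*R = -24760*51 = -1262760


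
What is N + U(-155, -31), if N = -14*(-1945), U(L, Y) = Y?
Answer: 27199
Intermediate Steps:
N = 27230
N + U(-155, -31) = 27230 - 31 = 27199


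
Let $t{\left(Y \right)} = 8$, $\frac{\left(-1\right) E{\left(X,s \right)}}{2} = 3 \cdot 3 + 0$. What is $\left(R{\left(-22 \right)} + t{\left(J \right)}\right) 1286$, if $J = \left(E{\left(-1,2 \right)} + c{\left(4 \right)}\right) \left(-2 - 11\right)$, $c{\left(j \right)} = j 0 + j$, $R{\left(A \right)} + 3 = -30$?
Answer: $-32150$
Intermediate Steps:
$R{\left(A \right)} = -33$ ($R{\left(A \right)} = -3 - 30 = -33$)
$E{\left(X,s \right)} = -18$ ($E{\left(X,s \right)} = - 2 \left(3 \cdot 3 + 0\right) = - 2 \left(9 + 0\right) = \left(-2\right) 9 = -18$)
$c{\left(j \right)} = j$ ($c{\left(j \right)} = 0 + j = j$)
$J = 182$ ($J = \left(-18 + 4\right) \left(-2 - 11\right) = \left(-14\right) \left(-13\right) = 182$)
$\left(R{\left(-22 \right)} + t{\left(J \right)}\right) 1286 = \left(-33 + 8\right) 1286 = \left(-25\right) 1286 = -32150$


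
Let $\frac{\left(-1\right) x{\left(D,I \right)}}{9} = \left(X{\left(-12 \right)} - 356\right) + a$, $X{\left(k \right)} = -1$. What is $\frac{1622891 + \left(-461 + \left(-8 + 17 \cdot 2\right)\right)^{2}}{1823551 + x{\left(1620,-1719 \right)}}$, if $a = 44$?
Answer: $\frac{453029}{456592} \approx 0.9922$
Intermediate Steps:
$x{\left(D,I \right)} = 2817$ ($x{\left(D,I \right)} = - 9 \left(\left(-1 - 356\right) + 44\right) = - 9 \left(-357 + 44\right) = \left(-9\right) \left(-313\right) = 2817$)
$\frac{1622891 + \left(-461 + \left(-8 + 17 \cdot 2\right)\right)^{2}}{1823551 + x{\left(1620,-1719 \right)}} = \frac{1622891 + \left(-461 + \left(-8 + 17 \cdot 2\right)\right)^{2}}{1823551 + 2817} = \frac{1622891 + \left(-461 + \left(-8 + 34\right)\right)^{2}}{1826368} = \left(1622891 + \left(-461 + 26\right)^{2}\right) \frac{1}{1826368} = \left(1622891 + \left(-435\right)^{2}\right) \frac{1}{1826368} = \left(1622891 + 189225\right) \frac{1}{1826368} = 1812116 \cdot \frac{1}{1826368} = \frac{453029}{456592}$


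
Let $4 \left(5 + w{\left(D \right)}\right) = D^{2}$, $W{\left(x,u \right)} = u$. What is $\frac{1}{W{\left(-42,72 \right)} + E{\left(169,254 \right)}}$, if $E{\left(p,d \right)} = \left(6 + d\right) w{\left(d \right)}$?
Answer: $\frac{1}{4192312} \approx 2.3853 \cdot 10^{-7}$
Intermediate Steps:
$w{\left(D \right)} = -5 + \frac{D^{2}}{4}$
$E{\left(p,d \right)} = \left(-5 + \frac{d^{2}}{4}\right) \left(6 + d\right)$ ($E{\left(p,d \right)} = \left(6 + d\right) \left(-5 + \frac{d^{2}}{4}\right) = \left(-5 + \frac{d^{2}}{4}\right) \left(6 + d\right)$)
$\frac{1}{W{\left(-42,72 \right)} + E{\left(169,254 \right)}} = \frac{1}{72 + \frac{\left(-20 + 254^{2}\right) \left(6 + 254\right)}{4}} = \frac{1}{72 + \frac{1}{4} \left(-20 + 64516\right) 260} = \frac{1}{72 + \frac{1}{4} \cdot 64496 \cdot 260} = \frac{1}{72 + 4192240} = \frac{1}{4192312}$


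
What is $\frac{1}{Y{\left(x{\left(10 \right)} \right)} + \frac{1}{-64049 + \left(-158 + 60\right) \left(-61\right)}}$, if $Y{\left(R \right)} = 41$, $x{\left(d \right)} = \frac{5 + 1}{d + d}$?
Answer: $\frac{58071}{2380910} \approx 0.02439$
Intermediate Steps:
$x{\left(d \right)} = \frac{3}{d}$ ($x{\left(d \right)} = \frac{6}{2 d} = 6 \frac{1}{2 d} = \frac{3}{d}$)
$\frac{1}{Y{\left(x{\left(10 \right)} \right)} + \frac{1}{-64049 + \left(-158 + 60\right) \left(-61\right)}} = \frac{1}{41 + \frac{1}{-64049 + \left(-158 + 60\right) \left(-61\right)}} = \frac{1}{41 + \frac{1}{-64049 - -5978}} = \frac{1}{41 + \frac{1}{-64049 + 5978}} = \frac{1}{41 + \frac{1}{-58071}} = \frac{1}{41 - \frac{1}{58071}} = \frac{1}{\frac{2380910}{58071}} = \frac{58071}{2380910}$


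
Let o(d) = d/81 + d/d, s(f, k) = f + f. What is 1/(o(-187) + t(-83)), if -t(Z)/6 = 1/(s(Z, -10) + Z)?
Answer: -6723/8636 ≈ -0.77849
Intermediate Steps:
s(f, k) = 2*f
o(d) = 1 + d/81 (o(d) = d*(1/81) + 1 = d/81 + 1 = 1 + d/81)
t(Z) = -2/Z (t(Z) = -6/(2*Z + Z) = -6*1/(3*Z) = -2/Z)
1/(o(-187) + t(-83)) = 1/((1 + (1/81)*(-187)) - 2/(-83)) = 1/((1 - 187/81) - 2*(-1/83)) = 1/(-106/81 + 2/83) = 1/(-8636/6723) = -6723/8636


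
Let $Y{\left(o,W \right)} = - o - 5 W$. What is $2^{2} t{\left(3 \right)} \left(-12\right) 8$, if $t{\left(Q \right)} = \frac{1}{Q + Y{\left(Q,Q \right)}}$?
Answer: $\frac{128}{5} \approx 25.6$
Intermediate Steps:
$t{\left(Q \right)} = - \frac{1}{5 Q}$ ($t{\left(Q \right)} = \frac{1}{Q - 6 Q} = \frac{1}{\left(-5\right) Q} = - \frac{1}{5 Q}$)
$2^{2} t{\left(3 \right)} \left(-12\right) 8 = 2^{2} - \frac{1}{5 \cdot 3} \left(-12\right) 8 = 4 \left(- \frac{1}{5}\right) \frac{1}{3} \left(-12\right) 8 = 4 \left(- \frac{1}{15}\right) \left(-12\right) 8 = 4 \cdot \frac{4}{5} \cdot 8 = 4 \cdot \frac{32}{5} = \frac{128}{5}$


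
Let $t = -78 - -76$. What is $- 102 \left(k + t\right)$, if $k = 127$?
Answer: $-12750$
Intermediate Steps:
$t = -2$ ($t = -78 + 76 = -2$)
$- 102 \left(k + t\right) = - 102 \left(127 - 2\right) = \left(-102\right) 125 = -12750$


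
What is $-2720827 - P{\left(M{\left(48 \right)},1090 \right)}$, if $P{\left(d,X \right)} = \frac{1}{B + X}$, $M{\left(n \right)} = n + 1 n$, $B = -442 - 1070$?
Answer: $- \frac{1148188993}{422} \approx -2.7208 \cdot 10^{6}$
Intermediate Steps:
$B = -1512$
$M{\left(n \right)} = 2 n$ ($M{\left(n \right)} = n + n = 2 n$)
$P{\left(d,X \right)} = \frac{1}{-1512 + X}$
$-2720827 - P{\left(M{\left(48 \right)},1090 \right)} = -2720827 - \frac{1}{-1512 + 1090} = -2720827 - \frac{1}{-422} = -2720827 - - \frac{1}{422} = -2720827 + \frac{1}{422} = - \frac{1148188993}{422}$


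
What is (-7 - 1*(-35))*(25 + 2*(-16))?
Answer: -196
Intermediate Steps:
(-7 - 1*(-35))*(25 + 2*(-16)) = (-7 + 35)*(25 - 32) = 28*(-7) = -196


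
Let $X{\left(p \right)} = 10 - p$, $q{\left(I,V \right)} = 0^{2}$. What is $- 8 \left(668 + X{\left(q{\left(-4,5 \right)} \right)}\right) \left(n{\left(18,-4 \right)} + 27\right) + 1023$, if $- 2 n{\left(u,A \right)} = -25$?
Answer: $-213225$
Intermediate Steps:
$n{\left(u,A \right)} = \frac{25}{2}$ ($n{\left(u,A \right)} = \left(- \frac{1}{2}\right) \left(-25\right) = \frac{25}{2}$)
$q{\left(I,V \right)} = 0$
$- 8 \left(668 + X{\left(q{\left(-4,5 \right)} \right)}\right) \left(n{\left(18,-4 \right)} + 27\right) + 1023 = - 8 \left(668 + \left(10 - 0\right)\right) \left(\frac{25}{2} + 27\right) + 1023 = - 8 \left(668 + \left(10 + 0\right)\right) \frac{79}{2} + 1023 = - 8 \left(668 + 10\right) \frac{79}{2} + 1023 = - 8 \cdot 678 \cdot \frac{79}{2} + 1023 = \left(-8\right) 26781 + 1023 = -214248 + 1023 = -213225$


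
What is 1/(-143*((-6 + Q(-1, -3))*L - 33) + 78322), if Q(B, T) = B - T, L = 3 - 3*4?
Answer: 1/77893 ≈ 1.2838e-5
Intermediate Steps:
L = -9 (L = 3 - 12 = -9)
1/(-143*((-6 + Q(-1, -3))*L - 33) + 78322) = 1/(-143*((-6 + (-1 - 1*(-3)))*(-9) - 33) + 78322) = 1/(-143*((-6 + (-1 + 3))*(-9) - 33) + 78322) = 1/(-143*((-6 + 2)*(-9) - 33) + 78322) = 1/(-143*(-4*(-9) - 33) + 78322) = 1/(-143*(36 - 33) + 78322) = 1/(-143*3 + 78322) = 1/(-429 + 78322) = 1/77893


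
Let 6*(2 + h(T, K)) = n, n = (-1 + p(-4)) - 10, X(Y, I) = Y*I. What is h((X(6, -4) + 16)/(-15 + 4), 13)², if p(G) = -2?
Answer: 625/36 ≈ 17.361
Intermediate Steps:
X(Y, I) = I*Y
n = -13 (n = (-1 - 2) - 10 = -3 - 10 = -13)
h(T, K) = -25/6 (h(T, K) = -2 + (⅙)*(-13) = -2 - 13/6 = -25/6)
h((X(6, -4) + 16)/(-15 + 4), 13)² = (-25/6)² = 625/36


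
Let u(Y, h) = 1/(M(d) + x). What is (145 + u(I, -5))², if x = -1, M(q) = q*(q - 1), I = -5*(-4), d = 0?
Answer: 20736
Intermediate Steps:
I = 20
M(q) = q*(-1 + q)
u(Y, h) = -1 (u(Y, h) = 1/(0*(-1 + 0) - 1) = 1/(0*(-1) - 1) = 1/(0 - 1) = 1/(-1) = -1)
(145 + u(I, -5))² = (145 - 1)² = 144² = 20736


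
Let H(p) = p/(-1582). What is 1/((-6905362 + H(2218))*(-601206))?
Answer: 791/3283872814395906 ≈ 2.4087e-13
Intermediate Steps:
H(p) = -p/1582 (H(p) = p*(-1/1582) = -p/1582)
1/((-6905362 + H(2218))*(-601206)) = 1/(-6905362 - 1/1582*2218*(-601206)) = -1/601206/(-6905362 - 1109/791) = -1/601206/(-5462142451/791) = -791/5462142451*(-1/601206) = 791/3283872814395906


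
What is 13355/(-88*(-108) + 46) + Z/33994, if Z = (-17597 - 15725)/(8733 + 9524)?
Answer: 828817483149/592700177390 ≈ 1.3984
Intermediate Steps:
Z = -33322/18257 ≈ -1.8252
13355/(-88*(-108) + 46) + Z/33994 = 13355/(-88*(-108) + 46) - 33322/18257/33994 = 13355/(9504 + 46) - 33322/18257*1/33994 = 13355/9550 - 16661/310314229 = 13355*(1/9550) - 16661/310314229 = 2671/1910 - 16661/310314229 = 828817483149/592700177390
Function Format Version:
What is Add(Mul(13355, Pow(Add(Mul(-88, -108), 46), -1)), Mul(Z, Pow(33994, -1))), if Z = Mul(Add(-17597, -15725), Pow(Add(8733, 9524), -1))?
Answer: Rational(828817483149, 592700177390) ≈ 1.3984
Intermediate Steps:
Z = Rational(-33322, 18257) (Z = Mul(-33322, Pow(18257, -1)) = Mul(-33322, Rational(1, 18257)) = Rational(-33322, 18257) ≈ -1.8252)
Add(Mul(13355, Pow(Add(Mul(-88, -108), 46), -1)), Mul(Z, Pow(33994, -1))) = Add(Mul(13355, Pow(Add(Mul(-88, -108), 46), -1)), Mul(Rational(-33322, 18257), Pow(33994, -1))) = Add(Mul(13355, Pow(Add(9504, 46), -1)), Mul(Rational(-33322, 18257), Rational(1, 33994))) = Add(Mul(13355, Pow(9550, -1)), Rational(-16661, 310314229)) = Add(Mul(13355, Rational(1, 9550)), Rational(-16661, 310314229)) = Add(Rational(2671, 1910), Rational(-16661, 310314229)) = Rational(828817483149, 592700177390)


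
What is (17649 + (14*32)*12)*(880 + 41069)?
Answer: 965875725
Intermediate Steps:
(17649 + (14*32)*12)*(880 + 41069) = (17649 + 448*12)*41949 = (17649 + 5376)*41949 = 23025*41949 = 965875725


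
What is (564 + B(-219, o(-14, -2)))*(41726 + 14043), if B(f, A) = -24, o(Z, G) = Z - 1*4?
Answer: 30115260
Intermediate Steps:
o(Z, G) = -4 + Z (o(Z, G) = Z - 4 = -4 + Z)
(564 + B(-219, o(-14, -2)))*(41726 + 14043) = (564 - 24)*(41726 + 14043) = 540*55769 = 30115260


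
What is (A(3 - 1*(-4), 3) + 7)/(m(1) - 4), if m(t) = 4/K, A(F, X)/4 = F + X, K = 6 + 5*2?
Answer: -188/15 ≈ -12.533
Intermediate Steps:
K = 16 (K = 6 + 10 = 16)
A(F, X) = 4*F + 4*X (A(F, X) = 4*(F + X) = 4*F + 4*X)
m(t) = 1/4 (m(t) = 4/16 = 4*(1/16) = 1/4)
(A(3 - 1*(-4), 3) + 7)/(m(1) - 4) = ((4*(3 - 1*(-4)) + 4*3) + 7)/(1/4 - 4) = ((4*(3 + 4) + 12) + 7)/(-15/4) = ((4*7 + 12) + 7)*(-4/15) = ((28 + 12) + 7)*(-4/15) = (40 + 7)*(-4/15) = 47*(-4/15) = -188/15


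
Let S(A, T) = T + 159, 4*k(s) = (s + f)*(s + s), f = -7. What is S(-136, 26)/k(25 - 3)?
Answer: 37/33 ≈ 1.1212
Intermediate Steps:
k(s) = s*(-7 + s)/2 (k(s) = ((s - 7)*(s + s))/4 = ((-7 + s)*(2*s))/4 = (2*s*(-7 + s))/4 = s*(-7 + s)/2)
S(A, T) = 159 + T
S(-136, 26)/k(25 - 3) = (159 + 26)/(((25 - 3)*(-7 + (25 - 3))/2)) = 185/(((½)*22*(-7 + 22))) = 185/(((½)*22*15)) = 185/165 = 185*(1/165) = 37/33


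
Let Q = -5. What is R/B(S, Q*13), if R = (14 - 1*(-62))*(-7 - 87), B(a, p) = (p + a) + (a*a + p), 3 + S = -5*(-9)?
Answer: -1786/419 ≈ -4.2625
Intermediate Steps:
S = 42 (S = -3 - 5*(-9) = -3 + 45 = 42)
B(a, p) = a + a² + 2*p (B(a, p) = (a + p) + (a² + p) = (a + p) + (p + a²) = a + a² + 2*p)
R = -7144 (R = (14 + 62)*(-94) = 76*(-94) = -7144)
R/B(S, Q*13) = -7144/(42 + 42² + 2*(-5*13)) = -7144/(42 + 1764 + 2*(-65)) = -7144/(42 + 1764 - 130) = -7144/1676 = -7144*1/1676 = -1786/419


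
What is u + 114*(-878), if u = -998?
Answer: -101090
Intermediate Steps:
u + 114*(-878) = -998 + 114*(-878) = -998 - 100092 = -101090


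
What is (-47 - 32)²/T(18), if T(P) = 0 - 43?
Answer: -6241/43 ≈ -145.14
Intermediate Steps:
T(P) = -43
(-47 - 32)²/T(18) = (-47 - 32)²/(-43) = (-79)²*(-1/43) = 6241*(-1/43) = -6241/43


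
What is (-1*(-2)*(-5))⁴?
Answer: 10000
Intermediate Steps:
(-1*(-2)*(-5))⁴ = (2*(-5))⁴ = (-10)⁴ = 10000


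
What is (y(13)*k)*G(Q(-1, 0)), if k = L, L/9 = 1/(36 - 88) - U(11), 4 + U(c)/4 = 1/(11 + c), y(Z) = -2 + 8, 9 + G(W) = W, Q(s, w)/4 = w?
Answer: -2195991/286 ≈ -7678.3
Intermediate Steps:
Q(s, w) = 4*w
G(W) = -9 + W
y(Z) = 6
U(c) = -16 + 4/(11 + c)
L = 81333/572 (L = 9*(1/(36 - 88) - 4*(-43 - 4*11)/(11 + 11)) = 9*(1/(-52) - 4*(-43 - 44)/22) = 9*(-1/52 - 4*(-87)/22) = 9*(-1/52 - 1*(-174/11)) = 9*(-1/52 + 174/11) = 9*(9037/572) = 81333/572 ≈ 142.19)
k = 81333/572 ≈ 142.19
(y(13)*k)*G(Q(-1, 0)) = (6*(81333/572))*(-9 + 4*0) = 243999*(-9 + 0)/286 = (243999/286)*(-9) = -2195991/286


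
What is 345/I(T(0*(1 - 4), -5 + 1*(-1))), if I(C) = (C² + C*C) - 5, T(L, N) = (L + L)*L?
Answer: -69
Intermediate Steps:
T(L, N) = 2*L² (T(L, N) = (2*L)*L = 2*L²)
I(C) = -5 + 2*C² (I(C) = (C² + C²) - 5 = 2*C² - 5 = -5 + 2*C²)
345/I(T(0*(1 - 4), -5 + 1*(-1))) = 345/(-5 + 2*(2*(0*(1 - 4))²)²) = 345/(-5 + 2*(2*(0*(-3))²)²) = 345/(-5 + 2*(2*0²)²) = 345/(-5 + 2*(2*0)²) = 345/(-5 + 2*0²) = 345/(-5 + 2*0) = 345/(-5 + 0) = 345/(-5) = 345*(-⅕) = -69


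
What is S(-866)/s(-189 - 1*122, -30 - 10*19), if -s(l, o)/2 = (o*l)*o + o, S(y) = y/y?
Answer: 1/30105240 ≈ 3.3217e-8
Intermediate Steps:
S(y) = 1
s(l, o) = -2*o - 2*l*o² (s(l, o) = -2*((o*l)*o + o) = -2*((l*o)*o + o) = -2*(l*o² + o) = -2*(o + l*o²) = -2*o - 2*l*o²)
S(-866)/s(-189 - 1*122, -30 - 10*19) = 1/(-2*(-30 - 10*19)*(1 + (-189 - 1*122)*(-30 - 10*19))) = 1/(-2*(-30 - 1*190)*(1 + (-189 - 122)*(-30 - 1*190))) = 1/(-2*(-30 - 190)*(1 - 311*(-30 - 190))) = 1/(-2*(-220)*(1 - 311*(-220))) = 1/(-2*(-220)*(1 + 68420)) = 1/(-2*(-220)*68421) = 1/30105240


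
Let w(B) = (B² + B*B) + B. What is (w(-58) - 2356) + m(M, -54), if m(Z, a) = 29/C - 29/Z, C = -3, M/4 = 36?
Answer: 619795/144 ≈ 4304.1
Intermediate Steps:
M = 144 (M = 4*36 = 144)
w(B) = B + 2*B² (w(B) = (B² + B²) + B = 2*B² + B = B + 2*B²)
m(Z, a) = -29/3 - 29/Z (m(Z, a) = 29/(-3) - 29/Z = 29*(-⅓) - 29/Z = -29/3 - 29/Z)
(w(-58) - 2356) + m(M, -54) = (-58*(1 + 2*(-58)) - 2356) + (-29/3 - 29/144) = (-58*(1 - 116) - 2356) + (-29/3 - 29*1/144) = (-58*(-115) - 2356) + (-29/3 - 29/144) = (6670 - 2356) - 1421/144 = 4314 - 1421/144 = 619795/144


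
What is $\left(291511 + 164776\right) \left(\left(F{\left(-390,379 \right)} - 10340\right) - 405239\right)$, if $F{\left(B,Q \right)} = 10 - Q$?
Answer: $-189791665076$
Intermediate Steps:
$\left(291511 + 164776\right) \left(\left(F{\left(-390,379 \right)} - 10340\right) - 405239\right) = \left(291511 + 164776\right) \left(\left(\left(10 - 379\right) - 10340\right) - 405239\right) = 456287 \left(\left(\left(10 - 379\right) - 10340\right) - 405239\right) = 456287 \left(\left(-369 - 10340\right) - 405239\right) = 456287 \left(-10709 - 405239\right) = 456287 \left(-415948\right) = -189791665076$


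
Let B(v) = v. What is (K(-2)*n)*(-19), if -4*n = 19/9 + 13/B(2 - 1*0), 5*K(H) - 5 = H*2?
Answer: 589/72 ≈ 8.1806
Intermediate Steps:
K(H) = 1 + 2*H/5 (K(H) = 1 + (H*2)/5 = 1 + (2*H)/5 = 1 + 2*H/5)
n = -155/72 (n = -(19/9 + 13/(2 - 1*0))/4 = -(19*(⅑) + 13/(2 + 0))/4 = -(19/9 + 13/2)/4 = -¼*155/18 = -155/72 ≈ -2.1528)
(K(-2)*n)*(-19) = ((1 + (⅖)*(-2))*(-155/72))*(-19) = ((1 - ⅘)*(-155/72))*(-19) = ((⅕)*(-155/72))*(-19) = -31/72*(-19) = 589/72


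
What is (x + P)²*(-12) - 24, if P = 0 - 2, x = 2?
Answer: -24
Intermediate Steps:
P = -2
(x + P)²*(-12) - 24 = (2 - 2)²*(-12) - 24 = 0²*(-12) - 24 = 0*(-12) - 24 = 0 - 24 = -24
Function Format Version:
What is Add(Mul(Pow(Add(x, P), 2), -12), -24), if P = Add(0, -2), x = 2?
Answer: -24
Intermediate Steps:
P = -2
Add(Mul(Pow(Add(x, P), 2), -12), -24) = Add(Mul(Pow(Add(2, -2), 2), -12), -24) = Add(Mul(Pow(0, 2), -12), -24) = Add(Mul(0, -12), -24) = Add(0, -24) = -24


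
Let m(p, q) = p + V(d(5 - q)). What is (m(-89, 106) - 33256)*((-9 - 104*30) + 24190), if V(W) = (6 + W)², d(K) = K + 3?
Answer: -524018741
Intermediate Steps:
d(K) = 3 + K
m(p, q) = p + (14 - q)² (m(p, q) = p + (6 + (3 + (5 - q)))² = p + (6 + (8 - q))² = p + (14 - q)²)
(m(-89, 106) - 33256)*((-9 - 104*30) + 24190) = ((-89 + (-14 + 106)²) - 33256)*((-9 - 104*30) + 24190) = ((-89 + 92²) - 33256)*((-9 - 3120) + 24190) = ((-89 + 8464) - 33256)*(-3129 + 24190) = (8375 - 33256)*21061 = -24881*21061 = -524018741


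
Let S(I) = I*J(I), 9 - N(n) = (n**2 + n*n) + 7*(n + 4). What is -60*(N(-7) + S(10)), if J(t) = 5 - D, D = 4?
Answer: 3480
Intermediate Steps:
J(t) = 1 (J(t) = 5 - 1*4 = 5 - 4 = 1)
N(n) = -19 - 7*n - 2*n**2 (N(n) = 9 - ((n**2 + n*n) + 7*(n + 4)) = 9 - ((n**2 + n**2) + 7*(4 + n)) = 9 - (2*n**2 + (28 + 7*n)) = 9 - (28 + 2*n**2 + 7*n) = 9 + (-28 - 7*n - 2*n**2) = -19 - 7*n - 2*n**2)
S(I) = I (S(I) = I*1 = I)
-60*(N(-7) + S(10)) = -60*((-19 - 7*(-7) - 2*(-7)**2) + 10) = -60*((-19 + 49 - 2*49) + 10) = -60*((-19 + 49 - 98) + 10) = -60*(-68 + 10) = -60*(-58) = 3480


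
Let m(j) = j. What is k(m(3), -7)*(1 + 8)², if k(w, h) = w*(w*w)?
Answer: 2187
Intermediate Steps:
k(w, h) = w³ (k(w, h) = w*w² = w³)
k(m(3), -7)*(1 + 8)² = 3³*(1 + 8)² = 27*9² = 27*81 = 2187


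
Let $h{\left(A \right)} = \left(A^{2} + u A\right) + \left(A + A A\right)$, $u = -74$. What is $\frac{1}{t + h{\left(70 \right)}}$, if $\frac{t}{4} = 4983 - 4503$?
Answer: $\frac{1}{6610} \approx 0.00015129$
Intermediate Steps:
$h{\left(A \right)} = - 73 A + 2 A^{2}$ ($h{\left(A \right)} = \left(A^{2} - 74 A\right) + \left(A + A A\right) = \left(A^{2} - 74 A\right) + \left(A + A^{2}\right) = - 73 A + 2 A^{2}$)
$t = 1920$ ($t = 4 \left(4983 - 4503\right) = 4 \cdot 480 = 1920$)
$\frac{1}{t + h{\left(70 \right)}} = \frac{1}{1920 + 70 \left(-73 + 2 \cdot 70\right)} = \frac{1}{1920 + 70 \left(-73 + 140\right)} = \frac{1}{1920 + 70 \cdot 67} = \frac{1}{1920 + 4690} = \frac{1}{6610}$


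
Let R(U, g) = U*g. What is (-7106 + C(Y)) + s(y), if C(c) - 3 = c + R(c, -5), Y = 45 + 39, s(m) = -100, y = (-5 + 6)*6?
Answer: -7539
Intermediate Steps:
y = 6 (y = 1*6 = 6)
Y = 84
C(c) = 3 - 4*c (C(c) = 3 + (c + c*(-5)) = 3 + (c - 5*c) = 3 - 4*c)
(-7106 + C(Y)) + s(y) = (-7106 + (3 - 4*84)) - 100 = (-7106 + (3 - 336)) - 100 = (-7106 - 333) - 100 = -7439 - 100 = -7539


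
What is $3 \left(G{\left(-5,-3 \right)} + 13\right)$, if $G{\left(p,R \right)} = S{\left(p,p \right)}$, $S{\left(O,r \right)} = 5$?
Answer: $54$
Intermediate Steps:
$G{\left(p,R \right)} = 5$
$3 \left(G{\left(-5,-3 \right)} + 13\right) = 3 \left(5 + 13\right) = 3 \cdot 18 = 54$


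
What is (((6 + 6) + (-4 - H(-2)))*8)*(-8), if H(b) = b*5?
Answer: -1152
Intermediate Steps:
H(b) = 5*b
(((6 + 6) + (-4 - H(-2)))*8)*(-8) = (((6 + 6) + (-4 - 5*(-2)))*8)*(-8) = ((12 + (-4 - 1*(-10)))*8)*(-8) = ((12 + (-4 + 10))*8)*(-8) = ((12 + 6)*8)*(-8) = (18*8)*(-8) = 144*(-8) = -1152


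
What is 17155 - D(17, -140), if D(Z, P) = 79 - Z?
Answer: 17093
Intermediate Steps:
17155 - D(17, -140) = 17155 - (79 - 1*17) = 17155 - (79 - 17) = 17155 - 1*62 = 17155 - 62 = 17093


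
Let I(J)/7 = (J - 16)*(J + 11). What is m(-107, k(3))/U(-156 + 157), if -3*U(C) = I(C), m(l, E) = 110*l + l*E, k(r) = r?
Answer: -12091/420 ≈ -28.788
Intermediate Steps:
I(J) = 7*(-16 + J)*(11 + J) (I(J) = 7*((J - 16)*(J + 11)) = 7*((-16 + J)*(11 + J)) = 7*(-16 + J)*(11 + J))
m(l, E) = 110*l + E*l
U(C) = 1232/3 - 7*C²/3 + 35*C/3 (U(C) = -(-1232 - 35*C + 7*C²)/3 = 1232/3 - 7*C²/3 + 35*C/3)
m(-107, k(3))/U(-156 + 157) = (-107*(110 + 3))/(1232/3 - 7*(-156 + 157)²/3 + 35*(-156 + 157)/3) = (-107*113)/(1232/3 - 7/3*1² + (35/3)*1) = -12091/(1232/3 - 7/3*1 + 35/3) = -12091/(1232/3 - 7/3 + 35/3) = -12091/420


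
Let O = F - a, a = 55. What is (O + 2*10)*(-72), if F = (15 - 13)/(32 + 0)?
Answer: 5031/2 ≈ 2515.5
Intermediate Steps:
F = 1/16 (F = 2/32 = 2*(1/32) = 1/16 ≈ 0.062500)
O = -879/16 (O = 1/16 - 1*55 = 1/16 - 55 = -879/16 ≈ -54.938)
(O + 2*10)*(-72) = (-879/16 + 2*10)*(-72) = (-879/16 + 20)*(-72) = -559/16*(-72) = 5031/2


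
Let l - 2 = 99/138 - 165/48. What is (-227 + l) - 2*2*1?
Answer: -85273/368 ≈ -231.72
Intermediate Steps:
l = -265/368 (l = 2 + (99/138 - 165/48) = 2 + (99*(1/138) - 165*1/48) = 2 + (33/46 - 55/16) = 2 - 1001/368 = -265/368 ≈ -0.72011)
(-227 + l) - 2*2*1 = (-227 - 265/368) - 2*2*1 = -83801/368 - 4*1 = -83801/368 - 4 = -85273/368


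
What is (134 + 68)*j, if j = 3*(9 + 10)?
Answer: 11514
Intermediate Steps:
j = 57 (j = 3*19 = 57)
(134 + 68)*j = (134 + 68)*57 = 202*57 = 11514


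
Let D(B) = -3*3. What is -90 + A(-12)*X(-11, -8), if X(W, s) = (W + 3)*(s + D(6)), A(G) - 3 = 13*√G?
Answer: 318 + 3536*I*√3 ≈ 318.0 + 6124.5*I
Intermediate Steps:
A(G) = 3 + 13*√G
D(B) = -9
X(W, s) = (-9 + s)*(3 + W) (X(W, s) = (W + 3)*(s - 9) = (3 + W)*(-9 + s) = (-9 + s)*(3 + W))
-90 + A(-12)*X(-11, -8) = -90 + (3 + 13*√(-12))*(-27 - 9*(-11) + 3*(-8) - 11*(-8)) = -90 + (3 + 13*(2*I*√3))*(-27 + 99 - 24 + 88) = -90 + (3 + 26*I*√3)*136 = -90 + (408 + 3536*I*√3) = 318 + 3536*I*√3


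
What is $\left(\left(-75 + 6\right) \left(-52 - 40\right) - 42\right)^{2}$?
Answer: $39765636$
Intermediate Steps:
$\left(\left(-75 + 6\right) \left(-52 - 40\right) - 42\right)^{2} = \left(\left(-69\right) \left(-92\right) - 42\right)^{2} = \left(6348 - 42\right)^{2} = 6306^{2} = 39765636$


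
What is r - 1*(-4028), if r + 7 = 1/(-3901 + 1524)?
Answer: 9557916/2377 ≈ 4021.0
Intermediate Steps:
r = -16640/2377 (r = -7 + 1/(-3901 + 1524) = -7 + 1/(-2377) = -7 - 1/2377 = -16640/2377 ≈ -7.0004)
r - 1*(-4028) = -16640/2377 - 1*(-4028) = -16640/2377 + 4028 = 9557916/2377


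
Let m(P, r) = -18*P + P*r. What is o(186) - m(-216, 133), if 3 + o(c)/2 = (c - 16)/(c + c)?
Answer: 2309647/93 ≈ 24835.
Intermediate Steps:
o(c) = -6 + (-16 + c)/c (o(c) = -6 + 2*((c - 16)/(c + c)) = -6 + 2*((-16 + c)/((2*c))) = -6 + 2*((-16 + c)*(1/(2*c))) = -6 + 2*((-16 + c)/(2*c)) = -6 + (-16 + c)/c)
o(186) - m(-216, 133) = (-5 - 16/186) - (-216)*(-18 + 133) = (-5 - 16*1/186) - (-216)*115 = (-5 - 8/93) - 1*(-24840) = -473/93 + 24840 = 2309647/93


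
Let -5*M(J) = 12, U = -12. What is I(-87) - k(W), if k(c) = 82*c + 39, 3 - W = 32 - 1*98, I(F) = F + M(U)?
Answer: -28932/5 ≈ -5786.4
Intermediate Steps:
M(J) = -12/5 (M(J) = -1/5*12 = -12/5)
I(F) = -12/5 + F (I(F) = F - 12/5 = -12/5 + F)
W = 69 (W = 3 - (32 - 1*98) = 3 - (32 - 98) = 3 - 1*(-66) = 3 + 66 = 69)
k(c) = 39 + 82*c
I(-87) - k(W) = (-12/5 - 87) - (39 + 82*69) = -447/5 - (39 + 5658) = -447/5 - 1*5697 = -447/5 - 5697 = -28932/5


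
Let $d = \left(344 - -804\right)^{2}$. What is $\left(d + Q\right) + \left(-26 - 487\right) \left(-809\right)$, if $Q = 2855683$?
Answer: $4588604$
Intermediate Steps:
$d = 1317904$ ($d = \left(344 + 804\right)^{2} = 1148^{2} = 1317904$)
$\left(d + Q\right) + \left(-26 - 487\right) \left(-809\right) = \left(1317904 + 2855683\right) + \left(-26 - 487\right) \left(-809\right) = 4173587 - -415017 = 4173587 + 415017 = 4588604$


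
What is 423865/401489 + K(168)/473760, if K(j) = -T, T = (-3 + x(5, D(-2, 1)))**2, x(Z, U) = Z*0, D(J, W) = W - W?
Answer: 22311852111/21134380960 ≈ 1.0557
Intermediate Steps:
D(J, W) = 0
x(Z, U) = 0
T = 9 (T = (-3 + 0)**2 = (-3)**2 = 9)
K(j) = -9 (K(j) = -1*9 = -9)
423865/401489 + K(168)/473760 = 423865/401489 - 9/473760 = 423865*(1/401489) - 9*1/473760 = 423865/401489 - 1/52640 = 22311852111/21134380960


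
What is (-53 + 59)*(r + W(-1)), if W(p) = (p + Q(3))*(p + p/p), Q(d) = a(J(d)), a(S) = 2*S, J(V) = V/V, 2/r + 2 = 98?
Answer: ⅛ ≈ 0.12500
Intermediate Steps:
r = 1/48 (r = 2/(-2 + 98) = 2/96 = 2*(1/96) = 1/48 ≈ 0.020833)
J(V) = 1
Q(d) = 2 (Q(d) = 2*1 = 2)
W(p) = (1 + p)*(2 + p) (W(p) = (p + 2)*(p + p/p) = (2 + p)*(p + 1) = (2 + p)*(1 + p) = (1 + p)*(2 + p))
(-53 + 59)*(r + W(-1)) = (-53 + 59)*(1/48 + (2 + (-1)² + 3*(-1))) = 6*(1/48 + (2 + 1 - 3)) = 6*(1/48 + 0) = 6*(1/48) = ⅛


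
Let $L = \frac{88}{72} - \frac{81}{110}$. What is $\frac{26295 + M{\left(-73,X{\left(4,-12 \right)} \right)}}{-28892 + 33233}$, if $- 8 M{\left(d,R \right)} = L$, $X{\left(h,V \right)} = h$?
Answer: $\frac{208255919}{34380720} \approx 6.0573$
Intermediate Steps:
$L = \frac{481}{990}$ ($L = 88 \cdot \frac{1}{72} - \frac{81}{110} = \frac{11}{9} - \frac{81}{110} = \frac{481}{990} \approx 0.48586$)
$M{\left(d,R \right)} = - \frac{481}{7920}$ ($M{\left(d,R \right)} = \left(- \frac{1}{8}\right) \frac{481}{990} = - \frac{481}{7920}$)
$\frac{26295 + M{\left(-73,X{\left(4,-12 \right)} \right)}}{-28892 + 33233} = \frac{26295 - \frac{481}{7920}}{-28892 + 33233} = \frac{208255919}{7920 \cdot 4341} = \frac{208255919}{7920} \cdot \frac{1}{4341} = \frac{208255919}{34380720}$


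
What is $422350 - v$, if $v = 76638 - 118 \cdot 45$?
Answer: $351022$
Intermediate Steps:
$v = 71328$ ($v = 76638 - 5310 = 71328$)
$422350 - v = 422350 - 71328 = 351022$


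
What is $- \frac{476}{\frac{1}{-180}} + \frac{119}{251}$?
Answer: $\frac{21505799}{251} \approx 85681.0$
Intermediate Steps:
$- \frac{476}{\frac{1}{-180}} + \frac{119}{251} = - \frac{476}{- \frac{1}{180}} + 119 \cdot \frac{1}{251} = \left(-476\right) \left(-180\right) + \frac{119}{251} = 85680 + \frac{119}{251} = \frac{21505799}{251}$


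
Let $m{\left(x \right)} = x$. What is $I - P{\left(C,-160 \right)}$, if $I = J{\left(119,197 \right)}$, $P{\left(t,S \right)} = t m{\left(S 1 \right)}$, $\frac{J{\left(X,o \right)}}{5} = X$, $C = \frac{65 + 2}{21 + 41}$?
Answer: $\frac{23805}{31} \approx 767.9$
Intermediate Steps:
$C = \frac{67}{62} \approx 1.0806$
$J{\left(X,o \right)} = 5 X$
$P{\left(t,S \right)} = S t$ ($P{\left(t,S \right)} = t S 1 = t S = S t$)
$I = 595$ ($I = 5 \cdot 119 = 595$)
$I - P{\left(C,-160 \right)} = 595 - \left(-160\right) \frac{67}{62} = 595 - - \frac{5360}{31} = 595 + \frac{5360}{31} = \frac{23805}{31}$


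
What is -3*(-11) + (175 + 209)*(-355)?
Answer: -136287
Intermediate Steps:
-3*(-11) + (175 + 209)*(-355) = 33 + 384*(-355) = 33 - 136320 = -136287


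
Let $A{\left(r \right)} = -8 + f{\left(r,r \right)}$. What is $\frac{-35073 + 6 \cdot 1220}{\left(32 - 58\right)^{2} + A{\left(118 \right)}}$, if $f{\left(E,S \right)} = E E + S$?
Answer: $- \frac{27753}{14710} \approx -1.8867$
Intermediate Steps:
$f{\left(E,S \right)} = S + E^{2}$ ($f{\left(E,S \right)} = E^{2} + S = S + E^{2}$)
$A{\left(r \right)} = -8 + r + r^{2}$ ($A{\left(r \right)} = -8 + \left(r + r^{2}\right) = -8 + r + r^{2}$)
$\frac{-35073 + 6 \cdot 1220}{\left(32 - 58\right)^{2} + A{\left(118 \right)}} = \frac{-35073 + 6 \cdot 1220}{\left(32 - 58\right)^{2} + \left(-8 + 118 + 118^{2}\right)} = \frac{-35073 + 7320}{\left(-26\right)^{2} + \left(-8 + 118 + 13924\right)} = - \frac{27753}{676 + 14034} = - \frac{27753}{14710}$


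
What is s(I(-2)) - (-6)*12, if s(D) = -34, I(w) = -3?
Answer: 38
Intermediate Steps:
s(I(-2)) - (-6)*12 = -34 - (-6)*12 = -34 - 1*(-72) = -34 + 72 = 38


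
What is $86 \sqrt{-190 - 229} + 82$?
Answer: $82 + 86 i \sqrt{419} \approx 82.0 + 1760.4 i$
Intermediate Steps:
$86 \sqrt{-190 - 229} + 82 = 86 \sqrt{-419} + 82 = 86 i \sqrt{419} + 82 = 82 + 86 i \sqrt{419}$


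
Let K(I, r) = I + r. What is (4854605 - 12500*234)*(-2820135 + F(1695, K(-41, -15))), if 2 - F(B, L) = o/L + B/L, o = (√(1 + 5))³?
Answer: -304734322617565/56 + 5788815*√6/28 ≈ -5.4417e+12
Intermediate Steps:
o = 6*√6 (o = (√6)³ = 6*√6 ≈ 14.697)
F(B, L) = 2 - B/L - 6*√6/L (F(B, L) = 2 - ((6*√6)/L + B/L) = 2 - (6*√6/L + B/L) = 2 - (B/L + 6*√6/L) = 2 + (-B/L - 6*√6/L) = 2 - B/L - 6*√6/L)
(4854605 - 12500*234)*(-2820135 + F(1695, K(-41, -15))) = (4854605 - 12500*234)*(-2820135 + (-1*1695 - 6*√6 + 2*(-41 - 15))/(-41 - 15)) = (4854605 - 2925000)*(-2820135 + (-1695 - 6*√6 + 2*(-56))/(-56)) = 1929605*(-2820135 - (-1695 - 6*√6 - 112)/56) = 1929605*(-2820135 - (-1807 - 6*√6)/56) = 1929605*(-2820135 + (1807/56 + 3*√6/28)) = 1929605*(-157925753/56 + 3*√6/28) = -304734322617565/56 + 5788815*√6/28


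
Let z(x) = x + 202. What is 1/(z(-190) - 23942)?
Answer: -1/23930 ≈ -4.1789e-5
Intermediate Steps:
z(x) = 202 + x
1/(z(-190) - 23942) = 1/((202 - 190) - 23942) = 1/(12 - 23942) = 1/(-23930) = -1/23930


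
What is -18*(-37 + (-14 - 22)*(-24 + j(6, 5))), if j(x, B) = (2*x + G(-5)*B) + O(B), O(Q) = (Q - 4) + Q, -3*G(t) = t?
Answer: 2178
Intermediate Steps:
G(t) = -t/3
O(Q) = -4 + 2*Q (O(Q) = (-4 + Q) + Q = -4 + 2*Q)
j(x, B) = -4 + 2*x + 11*B/3 (j(x, B) = (2*x + (-⅓*(-5))*B) + (-4 + 2*B) = (2*x + 5*B/3) + (-4 + 2*B) = -4 + 2*x + 11*B/3)
-18*(-37 + (-14 - 22)*(-24 + j(6, 5))) = -18*(-37 + (-14 - 22)*(-24 + (-4 + 2*6 + (11/3)*5))) = -18*(-37 - 36*(-24 + (-4 + 12 + 55/3))) = -18*(-37 - 36*(-24 + 79/3)) = -18*(-37 - 36*7/3) = -18*(-37 - 84) = -18*(-121) = 2178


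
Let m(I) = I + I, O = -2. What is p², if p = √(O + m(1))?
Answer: 0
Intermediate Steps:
m(I) = 2*I
p = 0 (p = √(-2 + 2*1) = √(-2 + 2) = √0 = 0)
p² = 0² = 0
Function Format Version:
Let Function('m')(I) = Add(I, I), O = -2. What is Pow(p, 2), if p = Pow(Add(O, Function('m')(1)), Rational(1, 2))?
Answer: 0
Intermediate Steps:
Function('m')(I) = Mul(2, I)
p = 0 (p = Pow(Add(-2, Mul(2, 1)), Rational(1, 2)) = Pow(Add(-2, 2), Rational(1, 2)) = Pow(0, Rational(1, 2)) = 0)
Pow(p, 2) = Pow(0, 2) = 0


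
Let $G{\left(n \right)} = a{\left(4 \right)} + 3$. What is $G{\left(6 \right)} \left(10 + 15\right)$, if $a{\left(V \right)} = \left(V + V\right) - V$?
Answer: $175$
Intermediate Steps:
$a{\left(V \right)} = V$ ($a{\left(V \right)} = 2 V - V = V$)
$G{\left(n \right)} = 7$ ($G{\left(n \right)} = 4 + 3 = 7$)
$G{\left(6 \right)} \left(10 + 15\right) = 7 \left(10 + 15\right) = 7 \cdot 25 = 175$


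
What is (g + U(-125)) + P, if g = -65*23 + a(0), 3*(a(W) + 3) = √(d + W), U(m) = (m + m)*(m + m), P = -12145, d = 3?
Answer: 48857 + √3/3 ≈ 48858.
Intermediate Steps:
U(m) = 4*m² (U(m) = (2*m)*(2*m) = 4*m²)
a(W) = -3 + √(3 + W)/3
g = -1498 + √3/3 (g = -65*23 + (-3 + √(3 + 0)/3) = -1495 + (-3 + √3/3) = -1498 + √3/3 ≈ -1497.4)
(g + U(-125)) + P = ((-1498 + √3/3) + 4*(-125)²) - 12145 = ((-1498 + √3/3) + 4*15625) - 12145 = ((-1498 + √3/3) + 62500) - 12145 = (61002 + √3/3) - 12145 = 48857 + √3/3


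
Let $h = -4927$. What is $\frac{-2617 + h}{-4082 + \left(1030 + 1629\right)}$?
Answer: $\frac{7544}{1423} \approx 5.3015$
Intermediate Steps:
$\frac{-2617 + h}{-4082 + \left(1030 + 1629\right)} = \frac{-2617 - 4927}{-4082 + \left(1030 + 1629\right)} = - \frac{7544}{-4082 + 2659} = - \frac{7544}{-1423} = \left(-7544\right) \left(- \frac{1}{1423}\right) = \frac{7544}{1423}$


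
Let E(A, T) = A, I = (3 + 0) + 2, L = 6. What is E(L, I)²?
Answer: 36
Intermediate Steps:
I = 5 (I = 3 + 2 = 5)
E(L, I)² = 6² = 36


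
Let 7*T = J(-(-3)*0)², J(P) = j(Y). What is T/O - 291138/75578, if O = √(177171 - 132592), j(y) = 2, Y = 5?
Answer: -145569/37789 + 4*√44579/312053 ≈ -3.8494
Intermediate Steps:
O = √44579 ≈ 211.14
J(P) = 2
T = 4/7 (T = (⅐)*2² = (⅐)*4 = 4/7 ≈ 0.57143)
T/O - 291138/75578 = 4/(7*(√44579)) - 291138/75578 = 4*(√44579/44579)/7 - 291138*1/75578 = 4*√44579/312053 - 145569/37789 = -145569/37789 + 4*√44579/312053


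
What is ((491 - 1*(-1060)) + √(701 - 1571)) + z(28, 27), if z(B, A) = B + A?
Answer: 1606 + I*√870 ≈ 1606.0 + 29.496*I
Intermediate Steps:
z(B, A) = A + B
((491 - 1*(-1060)) + √(701 - 1571)) + z(28, 27) = ((491 - 1*(-1060)) + √(701 - 1571)) + (27 + 28) = ((491 + 1060) + √(-870)) + 55 = (1551 + I*√870) + 55 = 1606 + I*√870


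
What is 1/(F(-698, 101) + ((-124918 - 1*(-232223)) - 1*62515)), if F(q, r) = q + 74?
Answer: 1/44166 ≈ 2.2642e-5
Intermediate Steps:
F(q, r) = 74 + q
1/(F(-698, 101) + ((-124918 - 1*(-232223)) - 1*62515)) = 1/((74 - 698) + ((-124918 - 1*(-232223)) - 1*62515)) = 1/(-624 + ((-124918 + 232223) - 62515)) = 1/(-624 + (107305 - 62515)) = 1/(-624 + 44790) = 1/44166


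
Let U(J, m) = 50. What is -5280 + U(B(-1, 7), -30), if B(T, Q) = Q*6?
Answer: -5230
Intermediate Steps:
B(T, Q) = 6*Q
-5280 + U(B(-1, 7), -30) = -5280 + 50 = -5230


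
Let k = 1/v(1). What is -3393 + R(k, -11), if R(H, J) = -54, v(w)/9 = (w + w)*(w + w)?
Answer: -3447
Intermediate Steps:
v(w) = 36*w**2 (v(w) = 9*((w + w)*(w + w)) = 9*((2*w)*(2*w)) = 9*(4*w**2) = 36*w**2)
k = 1/36 (k = 1/(36*1**2) = 1/(36*1) = 1/36 ≈ 0.027778)
-3393 + R(k, -11) = -3393 - 54 = -3447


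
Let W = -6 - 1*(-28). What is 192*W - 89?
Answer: 4135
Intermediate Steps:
W = 22 (W = -6 + 28 = 22)
192*W - 89 = 192*22 - 89 = 4224 - 89 = 4135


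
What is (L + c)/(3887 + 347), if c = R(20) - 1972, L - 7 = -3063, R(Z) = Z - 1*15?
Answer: -5023/4234 ≈ -1.1863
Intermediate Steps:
R(Z) = -15 + Z (R(Z) = Z - 15 = -15 + Z)
L = -3056 (L = 7 - 3063 = -3056)
c = -1967 (c = (-15 + 20) - 1972 = 5 - 1972 = -1967)
(L + c)/(3887 + 347) = (-3056 - 1967)/(3887 + 347) = -5023/4234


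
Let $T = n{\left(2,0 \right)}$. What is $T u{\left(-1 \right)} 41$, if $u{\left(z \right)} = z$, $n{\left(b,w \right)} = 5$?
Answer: $-205$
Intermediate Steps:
$T = 5$
$T u{\left(-1 \right)} 41 = 5 \left(-1\right) 41 = \left(-5\right) 41 = -205$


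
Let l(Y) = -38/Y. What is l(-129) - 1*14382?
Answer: -1855240/129 ≈ -14382.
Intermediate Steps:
l(-129) - 1*14382 = -38/(-129) - 1*14382 = -38*(-1/129) - 14382 = 38/129 - 14382 = -1855240/129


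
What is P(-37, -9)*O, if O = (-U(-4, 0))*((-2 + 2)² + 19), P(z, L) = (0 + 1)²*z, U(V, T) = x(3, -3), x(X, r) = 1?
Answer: 703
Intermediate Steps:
U(V, T) = 1
P(z, L) = z (P(z, L) = 1²*z = 1*z = z)
O = -19 (O = (-1*1)*((-2 + 2)² + 19) = -(0² + 19) = -(0 + 19) = -1*19 = -19)
P(-37, -9)*O = -37*(-19) = 703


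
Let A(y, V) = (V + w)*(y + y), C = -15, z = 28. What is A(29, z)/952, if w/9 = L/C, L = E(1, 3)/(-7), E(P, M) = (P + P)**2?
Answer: 7192/4165 ≈ 1.7268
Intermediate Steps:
E(P, M) = 4*P**2 (E(P, M) = (2*P)**2 = 4*P**2)
L = -4/7 (L = (4*1**2)/(-7) = (4*1)*(-1/7) = 4*(-1/7) = -4/7 ≈ -0.57143)
w = 12/35 (w = 9*(-4/7/(-15)) = 9*(-4/7*(-1/15)) = 9*(4/105) = 12/35 ≈ 0.34286)
A(y, V) = 2*y*(12/35 + V) (A(y, V) = (V + 12/35)*(y + y) = (12/35 + V)*(2*y) = 2*y*(12/35 + V))
A(29, z)/952 = ((2/35)*29*(12 + 35*28))/952 = ((2/35)*29*(12 + 980))*(1/952) = ((2/35)*29*992)*(1/952) = (57536/35)*(1/952) = 7192/4165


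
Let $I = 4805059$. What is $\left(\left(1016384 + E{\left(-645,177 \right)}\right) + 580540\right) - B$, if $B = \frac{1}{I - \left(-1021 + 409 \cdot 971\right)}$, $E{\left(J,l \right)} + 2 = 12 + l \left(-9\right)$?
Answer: $\frac{7033764343880}{4408941} \approx 1.5953 \cdot 10^{6}$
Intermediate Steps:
$E{\left(J,l \right)} = 10 - 9 l$ ($E{\left(J,l \right)} = -2 + \left(12 + l \left(-9\right)\right) = -2 - \left(-12 + 9 l\right) = 10 - 9 l$)
$B = \frac{1}{4408941}$ ($B = \frac{1}{4805059 - \left(-1021 + 409 \cdot 971\right)} = \frac{1}{4805059 - \left(-1021 + 397139\right)} = \frac{1}{4805059 - 396118} = \frac{1}{4408941} \approx 2.2681 \cdot 10^{-7}$)
$\left(\left(1016384 + E{\left(-645,177 \right)}\right) + 580540\right) - B = \left(\left(1016384 + \left(10 - 1593\right)\right) + 580540\right) - \frac{1}{4408941} = \left(\left(1016384 - 1583\right) + 580540\right) - \frac{1}{4408941} = \left(1014801 + 580540\right) - \frac{1}{4408941} = 1595341 - \frac{1}{4408941} = \frac{7033764343880}{4408941}$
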